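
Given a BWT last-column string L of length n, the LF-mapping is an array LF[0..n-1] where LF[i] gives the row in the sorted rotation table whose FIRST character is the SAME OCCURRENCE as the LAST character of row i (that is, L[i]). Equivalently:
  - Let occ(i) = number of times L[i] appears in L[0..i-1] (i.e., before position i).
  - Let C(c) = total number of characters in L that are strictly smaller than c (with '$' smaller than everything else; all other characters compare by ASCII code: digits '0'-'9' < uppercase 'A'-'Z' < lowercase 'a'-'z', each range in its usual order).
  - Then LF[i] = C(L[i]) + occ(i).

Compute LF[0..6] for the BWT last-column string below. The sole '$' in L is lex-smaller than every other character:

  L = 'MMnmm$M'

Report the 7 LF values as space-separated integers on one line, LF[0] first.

Answer: 1 2 6 4 5 0 3

Derivation:
Char counts: '$':1, 'M':3, 'm':2, 'n':1
C (first-col start): C('$')=0, C('M')=1, C('m')=4, C('n')=6
L[0]='M': occ=0, LF[0]=C('M')+0=1+0=1
L[1]='M': occ=1, LF[1]=C('M')+1=1+1=2
L[2]='n': occ=0, LF[2]=C('n')+0=6+0=6
L[3]='m': occ=0, LF[3]=C('m')+0=4+0=4
L[4]='m': occ=1, LF[4]=C('m')+1=4+1=5
L[5]='$': occ=0, LF[5]=C('$')+0=0+0=0
L[6]='M': occ=2, LF[6]=C('M')+2=1+2=3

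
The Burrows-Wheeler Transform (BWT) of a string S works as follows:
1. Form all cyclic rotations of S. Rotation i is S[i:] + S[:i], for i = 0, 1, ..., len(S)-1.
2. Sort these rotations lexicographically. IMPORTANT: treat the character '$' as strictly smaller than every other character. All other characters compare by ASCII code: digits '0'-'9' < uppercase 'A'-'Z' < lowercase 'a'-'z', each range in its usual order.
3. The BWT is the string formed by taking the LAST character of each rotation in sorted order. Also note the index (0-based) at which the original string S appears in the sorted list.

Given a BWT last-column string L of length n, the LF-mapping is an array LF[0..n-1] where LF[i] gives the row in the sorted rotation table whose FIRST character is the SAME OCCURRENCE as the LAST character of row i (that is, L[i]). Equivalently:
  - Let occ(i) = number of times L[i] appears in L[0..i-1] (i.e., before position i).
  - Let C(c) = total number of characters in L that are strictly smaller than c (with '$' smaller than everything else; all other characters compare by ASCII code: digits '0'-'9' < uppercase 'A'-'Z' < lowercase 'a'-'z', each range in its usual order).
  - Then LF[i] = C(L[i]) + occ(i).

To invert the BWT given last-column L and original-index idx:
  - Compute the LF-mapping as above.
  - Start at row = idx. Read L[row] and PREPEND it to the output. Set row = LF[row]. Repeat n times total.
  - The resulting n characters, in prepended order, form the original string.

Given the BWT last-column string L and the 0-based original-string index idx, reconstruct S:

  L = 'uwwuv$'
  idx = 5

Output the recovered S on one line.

LF mapping: 1 4 5 2 3 0
Walk LF starting at row 5, prepending L[row]:
  step 1: row=5, L[5]='$', prepend. Next row=LF[5]=0
  step 2: row=0, L[0]='u', prepend. Next row=LF[0]=1
  step 3: row=1, L[1]='w', prepend. Next row=LF[1]=4
  step 4: row=4, L[4]='v', prepend. Next row=LF[4]=3
  step 5: row=3, L[3]='u', prepend. Next row=LF[3]=2
  step 6: row=2, L[2]='w', prepend. Next row=LF[2]=5
Reversed output: wuvwu$

Answer: wuvwu$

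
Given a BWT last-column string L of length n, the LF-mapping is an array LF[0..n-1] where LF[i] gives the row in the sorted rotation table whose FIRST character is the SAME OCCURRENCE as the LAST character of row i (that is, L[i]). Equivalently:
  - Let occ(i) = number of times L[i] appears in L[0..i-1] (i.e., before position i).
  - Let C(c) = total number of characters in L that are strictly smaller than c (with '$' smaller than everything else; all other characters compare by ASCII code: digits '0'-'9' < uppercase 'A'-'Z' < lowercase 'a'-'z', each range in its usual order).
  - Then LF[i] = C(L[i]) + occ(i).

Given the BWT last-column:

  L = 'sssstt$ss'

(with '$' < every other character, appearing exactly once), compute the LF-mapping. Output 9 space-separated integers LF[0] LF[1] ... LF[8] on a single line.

Answer: 1 2 3 4 7 8 0 5 6

Derivation:
Char counts: '$':1, 's':6, 't':2
C (first-col start): C('$')=0, C('s')=1, C('t')=7
L[0]='s': occ=0, LF[0]=C('s')+0=1+0=1
L[1]='s': occ=1, LF[1]=C('s')+1=1+1=2
L[2]='s': occ=2, LF[2]=C('s')+2=1+2=3
L[3]='s': occ=3, LF[3]=C('s')+3=1+3=4
L[4]='t': occ=0, LF[4]=C('t')+0=7+0=7
L[5]='t': occ=1, LF[5]=C('t')+1=7+1=8
L[6]='$': occ=0, LF[6]=C('$')+0=0+0=0
L[7]='s': occ=4, LF[7]=C('s')+4=1+4=5
L[8]='s': occ=5, LF[8]=C('s')+5=1+5=6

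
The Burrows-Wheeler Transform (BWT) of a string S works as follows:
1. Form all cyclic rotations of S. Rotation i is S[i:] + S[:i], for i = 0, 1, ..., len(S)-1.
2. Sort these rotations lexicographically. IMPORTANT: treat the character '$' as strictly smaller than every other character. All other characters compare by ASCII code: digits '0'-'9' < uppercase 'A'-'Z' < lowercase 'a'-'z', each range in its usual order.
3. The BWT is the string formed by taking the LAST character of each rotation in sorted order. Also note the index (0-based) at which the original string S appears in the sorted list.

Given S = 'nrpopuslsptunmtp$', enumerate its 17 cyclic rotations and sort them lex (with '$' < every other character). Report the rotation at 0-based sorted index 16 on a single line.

All 17 rotations (rotation i = S[i:]+S[:i]):
  rot[0] = nrpopuslsptunmtp$
  rot[1] = rpopuslsptunmtp$n
  rot[2] = popuslsptunmtp$nr
  rot[3] = opuslsptunmtp$nrp
  rot[4] = puslsptunmtp$nrpo
  rot[5] = uslsptunmtp$nrpop
  rot[6] = slsptunmtp$nrpopu
  rot[7] = lsptunmtp$nrpopus
  rot[8] = sptunmtp$nrpopusl
  rot[9] = ptunmtp$nrpopusls
  rot[10] = tunmtp$nrpopuslsp
  rot[11] = unmtp$nrpopuslspt
  rot[12] = nmtp$nrpopuslsptu
  rot[13] = mtp$nrpopuslsptun
  rot[14] = tp$nrpopuslsptunm
  rot[15] = p$nrpopuslsptunmt
  rot[16] = $nrpopuslsptunmtp
Sorted (with $ < everything):
  sorted[0] = $nrpopuslsptunmtp
  sorted[1] = lsptunmtp$nrpopus
  sorted[2] = mtp$nrpopuslsptun
  sorted[3] = nmtp$nrpopuslsptu
  sorted[4] = nrpopuslsptunmtp$
  sorted[5] = opuslsptunmtp$nrp
  sorted[6] = p$nrpopuslsptunmt
  sorted[7] = popuslsptunmtp$nr
  sorted[8] = ptunmtp$nrpopusls
  sorted[9] = puslsptunmtp$nrpo
  sorted[10] = rpopuslsptunmtp$n
  sorted[11] = slsptunmtp$nrpopu
  sorted[12] = sptunmtp$nrpopusl
  sorted[13] = tp$nrpopuslsptunm
  sorted[14] = tunmtp$nrpopuslsp
  sorted[15] = unmtp$nrpopuslspt
  sorted[16] = uslsptunmtp$nrpop
sorted[16] = uslsptunmtp$nrpop

Answer: uslsptunmtp$nrpop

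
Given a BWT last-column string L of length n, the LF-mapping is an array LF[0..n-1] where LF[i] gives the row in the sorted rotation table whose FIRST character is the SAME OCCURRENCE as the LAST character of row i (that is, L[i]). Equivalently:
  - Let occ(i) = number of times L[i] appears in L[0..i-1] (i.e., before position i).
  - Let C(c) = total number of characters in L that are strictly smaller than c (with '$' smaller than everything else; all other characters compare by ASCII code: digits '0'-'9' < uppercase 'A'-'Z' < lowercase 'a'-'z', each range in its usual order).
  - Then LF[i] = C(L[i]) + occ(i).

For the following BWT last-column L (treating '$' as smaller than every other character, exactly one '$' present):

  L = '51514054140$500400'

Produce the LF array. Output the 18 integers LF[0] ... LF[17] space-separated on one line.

Answer: 14 7 15 8 10 1 16 11 9 12 2 0 17 3 4 13 5 6

Derivation:
Char counts: '$':1, '0':6, '1':3, '4':4, '5':4
C (first-col start): C('$')=0, C('0')=1, C('1')=7, C('4')=10, C('5')=14
L[0]='5': occ=0, LF[0]=C('5')+0=14+0=14
L[1]='1': occ=0, LF[1]=C('1')+0=7+0=7
L[2]='5': occ=1, LF[2]=C('5')+1=14+1=15
L[3]='1': occ=1, LF[3]=C('1')+1=7+1=8
L[4]='4': occ=0, LF[4]=C('4')+0=10+0=10
L[5]='0': occ=0, LF[5]=C('0')+0=1+0=1
L[6]='5': occ=2, LF[6]=C('5')+2=14+2=16
L[7]='4': occ=1, LF[7]=C('4')+1=10+1=11
L[8]='1': occ=2, LF[8]=C('1')+2=7+2=9
L[9]='4': occ=2, LF[9]=C('4')+2=10+2=12
L[10]='0': occ=1, LF[10]=C('0')+1=1+1=2
L[11]='$': occ=0, LF[11]=C('$')+0=0+0=0
L[12]='5': occ=3, LF[12]=C('5')+3=14+3=17
L[13]='0': occ=2, LF[13]=C('0')+2=1+2=3
L[14]='0': occ=3, LF[14]=C('0')+3=1+3=4
L[15]='4': occ=3, LF[15]=C('4')+3=10+3=13
L[16]='0': occ=4, LF[16]=C('0')+4=1+4=5
L[17]='0': occ=5, LF[17]=C('0')+5=1+5=6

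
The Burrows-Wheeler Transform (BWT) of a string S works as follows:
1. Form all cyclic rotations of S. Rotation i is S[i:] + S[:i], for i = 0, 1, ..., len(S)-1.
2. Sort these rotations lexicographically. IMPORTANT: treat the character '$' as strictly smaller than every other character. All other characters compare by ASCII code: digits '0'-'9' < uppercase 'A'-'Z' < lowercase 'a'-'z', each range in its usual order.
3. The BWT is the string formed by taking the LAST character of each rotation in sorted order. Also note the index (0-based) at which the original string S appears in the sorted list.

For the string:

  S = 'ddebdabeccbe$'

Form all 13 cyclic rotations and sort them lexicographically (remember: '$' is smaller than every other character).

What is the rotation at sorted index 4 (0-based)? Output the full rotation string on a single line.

All 13 rotations (rotation i = S[i:]+S[:i]):
  rot[0] = ddebdabeccbe$
  rot[1] = debdabeccbe$d
  rot[2] = ebdabeccbe$dd
  rot[3] = bdabeccbe$dde
  rot[4] = dabeccbe$ddeb
  rot[5] = abeccbe$ddebd
  rot[6] = beccbe$ddebda
  rot[7] = eccbe$ddebdab
  rot[8] = ccbe$ddebdabe
  rot[9] = cbe$ddebdabec
  rot[10] = be$ddebdabecc
  rot[11] = e$ddebdabeccb
  rot[12] = $ddebdabeccbe
Sorted (with $ < everything):
  sorted[0] = $ddebdabeccbe
  sorted[1] = abeccbe$ddebd
  sorted[2] = bdabeccbe$dde
  sorted[3] = be$ddebdabecc
  sorted[4] = beccbe$ddebda
  sorted[5] = cbe$ddebdabec
  sorted[6] = ccbe$ddebdabe
  sorted[7] = dabeccbe$ddeb
  sorted[8] = ddebdabeccbe$
  sorted[9] = debdabeccbe$d
  sorted[10] = e$ddebdabeccb
  sorted[11] = ebdabeccbe$dd
  sorted[12] = eccbe$ddebdab
sorted[4] = beccbe$ddebda

Answer: beccbe$ddebda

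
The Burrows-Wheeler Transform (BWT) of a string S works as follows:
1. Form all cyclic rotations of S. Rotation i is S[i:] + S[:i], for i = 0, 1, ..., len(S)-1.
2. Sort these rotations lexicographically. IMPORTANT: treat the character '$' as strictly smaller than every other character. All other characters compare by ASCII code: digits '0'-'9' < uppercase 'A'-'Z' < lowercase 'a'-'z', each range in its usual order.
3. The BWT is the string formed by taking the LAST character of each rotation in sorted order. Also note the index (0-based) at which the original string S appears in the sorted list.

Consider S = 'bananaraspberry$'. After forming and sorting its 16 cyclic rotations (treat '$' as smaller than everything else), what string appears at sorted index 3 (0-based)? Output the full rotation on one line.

Answer: araspberry$banan

Derivation:
All 16 rotations (rotation i = S[i:]+S[:i]):
  rot[0] = bananaraspberry$
  rot[1] = ananaraspberry$b
  rot[2] = nanaraspberry$ba
  rot[3] = anaraspberry$ban
  rot[4] = naraspberry$bana
  rot[5] = araspberry$banan
  rot[6] = raspberry$banana
  rot[7] = aspberry$bananar
  rot[8] = spberry$bananara
  rot[9] = pberry$bananaras
  rot[10] = berry$bananarasp
  rot[11] = erry$bananaraspb
  rot[12] = rry$bananaraspbe
  rot[13] = ry$bananaraspber
  rot[14] = y$bananaraspberr
  rot[15] = $bananaraspberry
Sorted (with $ < everything):
  sorted[0] = $bananaraspberry
  sorted[1] = ananaraspberry$b
  sorted[2] = anaraspberry$ban
  sorted[3] = araspberry$banan
  sorted[4] = aspberry$bananar
  sorted[5] = bananaraspberry$
  sorted[6] = berry$bananarasp
  sorted[7] = erry$bananaraspb
  sorted[8] = nanaraspberry$ba
  sorted[9] = naraspberry$bana
  sorted[10] = pberry$bananaras
  sorted[11] = raspberry$banana
  sorted[12] = rry$bananaraspbe
  sorted[13] = ry$bananaraspber
  sorted[14] = spberry$bananara
  sorted[15] = y$bananaraspberr
sorted[3] = araspberry$banan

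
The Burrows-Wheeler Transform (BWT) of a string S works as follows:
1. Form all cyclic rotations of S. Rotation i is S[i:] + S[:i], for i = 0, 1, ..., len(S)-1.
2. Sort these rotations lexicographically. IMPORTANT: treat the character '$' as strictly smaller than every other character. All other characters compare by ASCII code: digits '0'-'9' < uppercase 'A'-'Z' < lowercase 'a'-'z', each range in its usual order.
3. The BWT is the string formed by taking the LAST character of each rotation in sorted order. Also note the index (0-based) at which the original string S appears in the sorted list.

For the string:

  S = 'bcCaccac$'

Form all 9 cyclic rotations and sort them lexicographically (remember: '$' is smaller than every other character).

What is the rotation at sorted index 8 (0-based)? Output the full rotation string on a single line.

All 9 rotations (rotation i = S[i:]+S[:i]):
  rot[0] = bcCaccac$
  rot[1] = cCaccac$b
  rot[2] = Caccac$bc
  rot[3] = accac$bcC
  rot[4] = ccac$bcCa
  rot[5] = cac$bcCac
  rot[6] = ac$bcCacc
  rot[7] = c$bcCacca
  rot[8] = $bcCaccac
Sorted (with $ < everything):
  sorted[0] = $bcCaccac
  sorted[1] = Caccac$bc
  sorted[2] = ac$bcCacc
  sorted[3] = accac$bcC
  sorted[4] = bcCaccac$
  sorted[5] = c$bcCacca
  sorted[6] = cCaccac$b
  sorted[7] = cac$bcCac
  sorted[8] = ccac$bcCa
sorted[8] = ccac$bcCa

Answer: ccac$bcCa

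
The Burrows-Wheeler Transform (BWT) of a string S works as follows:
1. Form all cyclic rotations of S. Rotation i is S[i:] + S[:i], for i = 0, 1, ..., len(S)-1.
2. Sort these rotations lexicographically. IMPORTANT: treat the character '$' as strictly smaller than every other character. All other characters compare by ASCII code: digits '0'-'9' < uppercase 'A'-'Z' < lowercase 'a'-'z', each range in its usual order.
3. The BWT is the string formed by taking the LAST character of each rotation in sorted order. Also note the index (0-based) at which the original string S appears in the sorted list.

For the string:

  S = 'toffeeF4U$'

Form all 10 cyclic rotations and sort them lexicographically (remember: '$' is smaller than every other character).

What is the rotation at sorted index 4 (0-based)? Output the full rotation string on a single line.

Answer: eF4U$toffe

Derivation:
All 10 rotations (rotation i = S[i:]+S[:i]):
  rot[0] = toffeeF4U$
  rot[1] = offeeF4U$t
  rot[2] = ffeeF4U$to
  rot[3] = feeF4U$tof
  rot[4] = eeF4U$toff
  rot[5] = eF4U$toffe
  rot[6] = F4U$toffee
  rot[7] = 4U$toffeeF
  rot[8] = U$toffeeF4
  rot[9] = $toffeeF4U
Sorted (with $ < everything):
  sorted[0] = $toffeeF4U
  sorted[1] = 4U$toffeeF
  sorted[2] = F4U$toffee
  sorted[3] = U$toffeeF4
  sorted[4] = eF4U$toffe
  sorted[5] = eeF4U$toff
  sorted[6] = feeF4U$tof
  sorted[7] = ffeeF4U$to
  sorted[8] = offeeF4U$t
  sorted[9] = toffeeF4U$
sorted[4] = eF4U$toffe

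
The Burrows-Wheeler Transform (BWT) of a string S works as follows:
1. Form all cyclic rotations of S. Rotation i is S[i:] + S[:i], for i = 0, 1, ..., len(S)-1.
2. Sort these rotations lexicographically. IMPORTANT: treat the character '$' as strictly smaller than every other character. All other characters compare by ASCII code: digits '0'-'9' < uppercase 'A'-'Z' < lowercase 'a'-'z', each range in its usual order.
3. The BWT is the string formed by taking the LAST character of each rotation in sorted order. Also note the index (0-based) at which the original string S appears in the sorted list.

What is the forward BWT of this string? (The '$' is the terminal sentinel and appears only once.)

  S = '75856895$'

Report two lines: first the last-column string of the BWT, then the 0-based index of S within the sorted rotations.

Answer: 59875$568
5

Derivation:
All 9 rotations (rotation i = S[i:]+S[:i]):
  rot[0] = 75856895$
  rot[1] = 5856895$7
  rot[2] = 856895$75
  rot[3] = 56895$758
  rot[4] = 6895$7585
  rot[5] = 895$75856
  rot[6] = 95$758568
  rot[7] = 5$7585689
  rot[8] = $75856895
Sorted (with $ < everything):
  sorted[0] = $75856895  (last char: '5')
  sorted[1] = 5$7585689  (last char: '9')
  sorted[2] = 56895$758  (last char: '8')
  sorted[3] = 5856895$7  (last char: '7')
  sorted[4] = 6895$7585  (last char: '5')
  sorted[5] = 75856895$  (last char: '$')
  sorted[6] = 856895$75  (last char: '5')
  sorted[7] = 895$75856  (last char: '6')
  sorted[8] = 95$758568  (last char: '8')
Last column: 59875$568
Original string S is at sorted index 5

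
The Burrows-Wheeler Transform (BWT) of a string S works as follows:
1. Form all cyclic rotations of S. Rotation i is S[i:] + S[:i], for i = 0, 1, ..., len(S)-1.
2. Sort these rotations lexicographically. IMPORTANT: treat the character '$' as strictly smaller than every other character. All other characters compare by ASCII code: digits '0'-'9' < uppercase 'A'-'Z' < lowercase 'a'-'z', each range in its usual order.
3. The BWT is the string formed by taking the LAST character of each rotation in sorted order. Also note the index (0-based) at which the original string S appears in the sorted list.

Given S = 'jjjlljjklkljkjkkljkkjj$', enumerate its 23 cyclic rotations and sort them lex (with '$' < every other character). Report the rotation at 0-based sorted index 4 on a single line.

Answer: jjklkljkjkkljkkjj$jjjll

Derivation:
All 23 rotations (rotation i = S[i:]+S[:i]):
  rot[0] = jjjlljjklkljkjkkljkkjj$
  rot[1] = jjlljjklkljkjkkljkkjj$j
  rot[2] = jlljjklkljkjkkljkkjj$jj
  rot[3] = lljjklkljkjkkljkkjj$jjj
  rot[4] = ljjklkljkjkkljkkjj$jjjl
  rot[5] = jjklkljkjkkljkkjj$jjjll
  rot[6] = jklkljkjkkljkkjj$jjjllj
  rot[7] = klkljkjkkljkkjj$jjjlljj
  rot[8] = lkljkjkkljkkjj$jjjlljjk
  rot[9] = kljkjkkljkkjj$jjjlljjkl
  rot[10] = ljkjkkljkkjj$jjjlljjklk
  rot[11] = jkjkkljkkjj$jjjlljjklkl
  rot[12] = kjkkljkkjj$jjjlljjklklj
  rot[13] = jkkljkkjj$jjjlljjklkljk
  rot[14] = kkljkkjj$jjjlljjklkljkj
  rot[15] = kljkkjj$jjjlljjklkljkjk
  rot[16] = ljkkjj$jjjlljjklkljkjkk
  rot[17] = jkkjj$jjjlljjklkljkjkkl
  rot[18] = kkjj$jjjlljjklkljkjkklj
  rot[19] = kjj$jjjlljjklkljkjkkljk
  rot[20] = jj$jjjlljjklkljkjkkljkk
  rot[21] = j$jjjlljjklkljkjkkljkkj
  rot[22] = $jjjlljjklkljkjkkljkkjj
Sorted (with $ < everything):
  sorted[0] = $jjjlljjklkljkjkkljkkjj
  sorted[1] = j$jjjlljjklkljkjkkljkkj
  sorted[2] = jj$jjjlljjklkljkjkkljkk
  sorted[3] = jjjlljjklkljkjkkljkkjj$
  sorted[4] = jjklkljkjkkljkkjj$jjjll
  sorted[5] = jjlljjklkljkjkkljkkjj$j
  sorted[6] = jkjkkljkkjj$jjjlljjklkl
  sorted[7] = jkkjj$jjjlljjklkljkjkkl
  sorted[8] = jkkljkkjj$jjjlljjklkljk
  sorted[9] = jklkljkjkkljkkjj$jjjllj
  sorted[10] = jlljjklkljkjkkljkkjj$jj
  sorted[11] = kjj$jjjlljjklkljkjkkljk
  sorted[12] = kjkkljkkjj$jjjlljjklklj
  sorted[13] = kkjj$jjjlljjklkljkjkklj
  sorted[14] = kkljkkjj$jjjlljjklkljkj
  sorted[15] = kljkjkkljkkjj$jjjlljjkl
  sorted[16] = kljkkjj$jjjlljjklkljkjk
  sorted[17] = klkljkjkkljkkjj$jjjlljj
  sorted[18] = ljjklkljkjkkljkkjj$jjjl
  sorted[19] = ljkjkkljkkjj$jjjlljjklk
  sorted[20] = ljkkjj$jjjlljjklkljkjkk
  sorted[21] = lkljkjkkljkkjj$jjjlljjk
  sorted[22] = lljjklkljkjkkljkkjj$jjj
sorted[4] = jjklkljkjkkljkkjj$jjjll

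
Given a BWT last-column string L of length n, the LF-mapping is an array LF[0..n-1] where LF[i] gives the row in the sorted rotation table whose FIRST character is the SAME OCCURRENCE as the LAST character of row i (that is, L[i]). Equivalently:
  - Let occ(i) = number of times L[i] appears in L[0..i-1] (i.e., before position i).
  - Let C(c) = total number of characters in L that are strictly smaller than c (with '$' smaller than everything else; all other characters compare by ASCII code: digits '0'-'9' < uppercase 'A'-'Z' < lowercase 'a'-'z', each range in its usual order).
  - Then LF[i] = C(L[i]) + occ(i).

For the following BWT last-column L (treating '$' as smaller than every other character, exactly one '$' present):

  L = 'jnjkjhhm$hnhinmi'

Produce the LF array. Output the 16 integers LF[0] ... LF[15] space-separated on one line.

Answer: 7 13 8 10 9 1 2 11 0 3 14 4 5 15 12 6

Derivation:
Char counts: '$':1, 'h':4, 'i':2, 'j':3, 'k':1, 'm':2, 'n':3
C (first-col start): C('$')=0, C('h')=1, C('i')=5, C('j')=7, C('k')=10, C('m')=11, C('n')=13
L[0]='j': occ=0, LF[0]=C('j')+0=7+0=7
L[1]='n': occ=0, LF[1]=C('n')+0=13+0=13
L[2]='j': occ=1, LF[2]=C('j')+1=7+1=8
L[3]='k': occ=0, LF[3]=C('k')+0=10+0=10
L[4]='j': occ=2, LF[4]=C('j')+2=7+2=9
L[5]='h': occ=0, LF[5]=C('h')+0=1+0=1
L[6]='h': occ=1, LF[6]=C('h')+1=1+1=2
L[7]='m': occ=0, LF[7]=C('m')+0=11+0=11
L[8]='$': occ=0, LF[8]=C('$')+0=0+0=0
L[9]='h': occ=2, LF[9]=C('h')+2=1+2=3
L[10]='n': occ=1, LF[10]=C('n')+1=13+1=14
L[11]='h': occ=3, LF[11]=C('h')+3=1+3=4
L[12]='i': occ=0, LF[12]=C('i')+0=5+0=5
L[13]='n': occ=2, LF[13]=C('n')+2=13+2=15
L[14]='m': occ=1, LF[14]=C('m')+1=11+1=12
L[15]='i': occ=1, LF[15]=C('i')+1=5+1=6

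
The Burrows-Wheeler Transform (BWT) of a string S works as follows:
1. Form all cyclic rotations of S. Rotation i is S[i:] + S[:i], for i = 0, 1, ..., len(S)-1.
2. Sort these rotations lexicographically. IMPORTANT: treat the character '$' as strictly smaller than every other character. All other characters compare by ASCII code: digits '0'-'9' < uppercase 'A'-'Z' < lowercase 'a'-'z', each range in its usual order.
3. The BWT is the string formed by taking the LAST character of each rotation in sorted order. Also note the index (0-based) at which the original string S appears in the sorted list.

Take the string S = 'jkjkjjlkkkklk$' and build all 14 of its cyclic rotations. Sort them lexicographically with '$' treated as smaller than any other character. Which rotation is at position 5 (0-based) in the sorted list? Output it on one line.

Answer: k$jkjkjjlkkkkl

Derivation:
All 14 rotations (rotation i = S[i:]+S[:i]):
  rot[0] = jkjkjjlkkkklk$
  rot[1] = kjkjjlkkkklk$j
  rot[2] = jkjjlkkkklk$jk
  rot[3] = kjjlkkkklk$jkj
  rot[4] = jjlkkkklk$jkjk
  rot[5] = jlkkkklk$jkjkj
  rot[6] = lkkkklk$jkjkjj
  rot[7] = kkkklk$jkjkjjl
  rot[8] = kkklk$jkjkjjlk
  rot[9] = kklk$jkjkjjlkk
  rot[10] = klk$jkjkjjlkkk
  rot[11] = lk$jkjkjjlkkkk
  rot[12] = k$jkjkjjlkkkkl
  rot[13] = $jkjkjjlkkkklk
Sorted (with $ < everything):
  sorted[0] = $jkjkjjlkkkklk
  sorted[1] = jjlkkkklk$jkjk
  sorted[2] = jkjjlkkkklk$jk
  sorted[3] = jkjkjjlkkkklk$
  sorted[4] = jlkkkklk$jkjkj
  sorted[5] = k$jkjkjjlkkkkl
  sorted[6] = kjjlkkkklk$jkj
  sorted[7] = kjkjjlkkkklk$j
  sorted[8] = kkkklk$jkjkjjl
  sorted[9] = kkklk$jkjkjjlk
  sorted[10] = kklk$jkjkjjlkk
  sorted[11] = klk$jkjkjjlkkk
  sorted[12] = lk$jkjkjjlkkkk
  sorted[13] = lkkkklk$jkjkjj
sorted[5] = k$jkjkjjlkkkkl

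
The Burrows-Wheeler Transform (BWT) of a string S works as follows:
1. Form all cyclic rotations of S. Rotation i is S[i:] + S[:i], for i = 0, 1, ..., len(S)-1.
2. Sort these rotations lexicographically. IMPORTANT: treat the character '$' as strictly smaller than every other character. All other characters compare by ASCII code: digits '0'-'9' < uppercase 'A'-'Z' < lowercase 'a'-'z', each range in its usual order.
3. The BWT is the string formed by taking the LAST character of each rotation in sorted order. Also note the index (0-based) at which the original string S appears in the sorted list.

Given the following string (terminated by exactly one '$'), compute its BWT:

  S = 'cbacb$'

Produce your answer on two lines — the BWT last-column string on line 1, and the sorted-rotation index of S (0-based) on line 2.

Answer: bbcca$
5

Derivation:
All 6 rotations (rotation i = S[i:]+S[:i]):
  rot[0] = cbacb$
  rot[1] = bacb$c
  rot[2] = acb$cb
  rot[3] = cb$cba
  rot[4] = b$cbac
  rot[5] = $cbacb
Sorted (with $ < everything):
  sorted[0] = $cbacb  (last char: 'b')
  sorted[1] = acb$cb  (last char: 'b')
  sorted[2] = b$cbac  (last char: 'c')
  sorted[3] = bacb$c  (last char: 'c')
  sorted[4] = cb$cba  (last char: 'a')
  sorted[5] = cbacb$  (last char: '$')
Last column: bbcca$
Original string S is at sorted index 5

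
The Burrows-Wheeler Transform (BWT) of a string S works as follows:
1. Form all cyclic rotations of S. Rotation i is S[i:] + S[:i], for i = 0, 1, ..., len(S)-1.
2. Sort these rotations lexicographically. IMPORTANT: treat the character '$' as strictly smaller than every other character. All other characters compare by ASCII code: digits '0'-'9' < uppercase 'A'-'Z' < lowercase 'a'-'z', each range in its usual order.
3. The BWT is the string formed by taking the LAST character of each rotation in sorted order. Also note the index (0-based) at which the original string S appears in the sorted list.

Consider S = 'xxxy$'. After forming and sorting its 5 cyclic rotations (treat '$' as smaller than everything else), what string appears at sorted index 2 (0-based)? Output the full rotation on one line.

Answer: xxy$x

Derivation:
All 5 rotations (rotation i = S[i:]+S[:i]):
  rot[0] = xxxy$
  rot[1] = xxy$x
  rot[2] = xy$xx
  rot[3] = y$xxx
  rot[4] = $xxxy
Sorted (with $ < everything):
  sorted[0] = $xxxy
  sorted[1] = xxxy$
  sorted[2] = xxy$x
  sorted[3] = xy$xx
  sorted[4] = y$xxx
sorted[2] = xxy$x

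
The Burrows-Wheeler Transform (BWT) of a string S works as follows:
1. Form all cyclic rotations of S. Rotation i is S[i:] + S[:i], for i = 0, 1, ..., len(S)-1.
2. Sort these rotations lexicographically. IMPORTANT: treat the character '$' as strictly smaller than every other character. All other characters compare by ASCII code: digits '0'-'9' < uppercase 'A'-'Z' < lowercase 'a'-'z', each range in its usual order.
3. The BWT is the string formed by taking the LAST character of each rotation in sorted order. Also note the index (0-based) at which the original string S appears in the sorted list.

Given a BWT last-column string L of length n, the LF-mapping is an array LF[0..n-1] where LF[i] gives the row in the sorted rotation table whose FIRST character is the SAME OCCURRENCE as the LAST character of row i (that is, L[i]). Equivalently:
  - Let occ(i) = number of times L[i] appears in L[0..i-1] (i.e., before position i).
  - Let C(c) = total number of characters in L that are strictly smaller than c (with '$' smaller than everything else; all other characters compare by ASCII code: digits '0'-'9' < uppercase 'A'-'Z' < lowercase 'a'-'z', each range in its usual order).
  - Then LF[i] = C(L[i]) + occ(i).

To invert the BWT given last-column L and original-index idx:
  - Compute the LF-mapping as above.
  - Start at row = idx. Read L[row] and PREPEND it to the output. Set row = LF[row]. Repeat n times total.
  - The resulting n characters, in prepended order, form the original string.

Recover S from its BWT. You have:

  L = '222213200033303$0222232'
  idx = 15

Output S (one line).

LF mapping: 7 8 9 10 6 17 11 1 2 3 18 19 20 4 21 0 5 12 13 14 15 22 16
Walk LF starting at row 15, prepending L[row]:
  step 1: row=15, L[15]='$', prepend. Next row=LF[15]=0
  step 2: row=0, L[0]='2', prepend. Next row=LF[0]=7
  step 3: row=7, L[7]='0', prepend. Next row=LF[7]=1
  step 4: row=1, L[1]='2', prepend. Next row=LF[1]=8
  step 5: row=8, L[8]='0', prepend. Next row=LF[8]=2
  step 6: row=2, L[2]='2', prepend. Next row=LF[2]=9
  step 7: row=9, L[9]='0', prepend. Next row=LF[9]=3
  step 8: row=3, L[3]='2', prepend. Next row=LF[3]=10
  step 9: row=10, L[10]='3', prepend. Next row=LF[10]=18
  step 10: row=18, L[18]='2', prepend. Next row=LF[18]=13
  step 11: row=13, L[13]='0', prepend. Next row=LF[13]=4
  step 12: row=4, L[4]='1', prepend. Next row=LF[4]=6
  step 13: row=6, L[6]='2', prepend. Next row=LF[6]=11
  step 14: row=11, L[11]='3', prepend. Next row=LF[11]=19
  step 15: row=19, L[19]='2', prepend. Next row=LF[19]=14
  step 16: row=14, L[14]='3', prepend. Next row=LF[14]=21
  step 17: row=21, L[21]='3', prepend. Next row=LF[21]=22
  step 18: row=22, L[22]='2', prepend. Next row=LF[22]=16
  step 19: row=16, L[16]='0', prepend. Next row=LF[16]=5
  step 20: row=5, L[5]='3', prepend. Next row=LF[5]=17
  step 21: row=17, L[17]='2', prepend. Next row=LF[17]=12
  step 22: row=12, L[12]='3', prepend. Next row=LF[12]=20
  step 23: row=20, L[20]='2', prepend. Next row=LF[20]=15
Reversed output: 2323023323210232020202$

Answer: 2323023323210232020202$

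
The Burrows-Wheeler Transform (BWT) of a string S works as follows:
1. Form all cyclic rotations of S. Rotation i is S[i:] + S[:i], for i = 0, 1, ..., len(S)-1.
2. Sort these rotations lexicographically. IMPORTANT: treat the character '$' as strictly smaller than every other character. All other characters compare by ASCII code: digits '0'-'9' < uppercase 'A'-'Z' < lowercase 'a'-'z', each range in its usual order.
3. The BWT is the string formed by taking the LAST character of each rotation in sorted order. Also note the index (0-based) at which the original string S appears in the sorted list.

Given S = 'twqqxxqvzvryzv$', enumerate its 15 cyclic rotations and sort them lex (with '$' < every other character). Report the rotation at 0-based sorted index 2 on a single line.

All 15 rotations (rotation i = S[i:]+S[:i]):
  rot[0] = twqqxxqvzvryzv$
  rot[1] = wqqxxqvzvryzv$t
  rot[2] = qqxxqvzvryzv$tw
  rot[3] = qxxqvzvryzv$twq
  rot[4] = xxqvzvryzv$twqq
  rot[5] = xqvzvryzv$twqqx
  rot[6] = qvzvryzv$twqqxx
  rot[7] = vzvryzv$twqqxxq
  rot[8] = zvryzv$twqqxxqv
  rot[9] = vryzv$twqqxxqvz
  rot[10] = ryzv$twqqxxqvzv
  rot[11] = yzv$twqqxxqvzvr
  rot[12] = zv$twqqxxqvzvry
  rot[13] = v$twqqxxqvzvryz
  rot[14] = $twqqxxqvzvryzv
Sorted (with $ < everything):
  sorted[0] = $twqqxxqvzvryzv
  sorted[1] = qqxxqvzvryzv$tw
  sorted[2] = qvzvryzv$twqqxx
  sorted[3] = qxxqvzvryzv$twq
  sorted[4] = ryzv$twqqxxqvzv
  sorted[5] = twqqxxqvzvryzv$
  sorted[6] = v$twqqxxqvzvryz
  sorted[7] = vryzv$twqqxxqvz
  sorted[8] = vzvryzv$twqqxxq
  sorted[9] = wqqxxqvzvryzv$t
  sorted[10] = xqvzvryzv$twqqx
  sorted[11] = xxqvzvryzv$twqq
  sorted[12] = yzv$twqqxxqvzvr
  sorted[13] = zv$twqqxxqvzvry
  sorted[14] = zvryzv$twqqxxqv
sorted[2] = qvzvryzv$twqqxx

Answer: qvzvryzv$twqqxx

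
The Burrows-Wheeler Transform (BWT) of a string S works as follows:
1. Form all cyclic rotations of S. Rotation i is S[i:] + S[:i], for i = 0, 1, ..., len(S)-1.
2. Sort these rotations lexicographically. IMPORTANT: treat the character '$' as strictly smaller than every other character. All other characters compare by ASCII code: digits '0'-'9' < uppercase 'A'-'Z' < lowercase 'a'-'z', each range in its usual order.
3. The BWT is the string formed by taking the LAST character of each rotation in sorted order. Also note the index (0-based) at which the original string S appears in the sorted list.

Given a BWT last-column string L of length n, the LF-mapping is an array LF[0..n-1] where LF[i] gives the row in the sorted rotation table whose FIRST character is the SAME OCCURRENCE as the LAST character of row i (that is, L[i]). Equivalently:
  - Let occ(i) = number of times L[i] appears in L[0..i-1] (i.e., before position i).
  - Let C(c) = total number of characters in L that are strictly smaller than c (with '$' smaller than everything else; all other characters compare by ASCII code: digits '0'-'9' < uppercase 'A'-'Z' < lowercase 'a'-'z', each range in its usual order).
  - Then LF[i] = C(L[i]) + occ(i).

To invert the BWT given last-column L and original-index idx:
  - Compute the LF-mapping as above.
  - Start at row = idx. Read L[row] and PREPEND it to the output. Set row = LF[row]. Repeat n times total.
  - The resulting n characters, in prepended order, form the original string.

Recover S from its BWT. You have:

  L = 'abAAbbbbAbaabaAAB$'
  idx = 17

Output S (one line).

Answer: bbAbBbabAAAaabAba$

Derivation:
LF mapping: 7 11 1 2 12 13 14 15 3 16 8 9 17 10 4 5 6 0
Walk LF starting at row 17, prepending L[row]:
  step 1: row=17, L[17]='$', prepend. Next row=LF[17]=0
  step 2: row=0, L[0]='a', prepend. Next row=LF[0]=7
  step 3: row=7, L[7]='b', prepend. Next row=LF[7]=15
  step 4: row=15, L[15]='A', prepend. Next row=LF[15]=5
  step 5: row=5, L[5]='b', prepend. Next row=LF[5]=13
  step 6: row=13, L[13]='a', prepend. Next row=LF[13]=10
  step 7: row=10, L[10]='a', prepend. Next row=LF[10]=8
  step 8: row=8, L[8]='A', prepend. Next row=LF[8]=3
  step 9: row=3, L[3]='A', prepend. Next row=LF[3]=2
  step 10: row=2, L[2]='A', prepend. Next row=LF[2]=1
  step 11: row=1, L[1]='b', prepend. Next row=LF[1]=11
  step 12: row=11, L[11]='a', prepend. Next row=LF[11]=9
  step 13: row=9, L[9]='b', prepend. Next row=LF[9]=16
  step 14: row=16, L[16]='B', prepend. Next row=LF[16]=6
  step 15: row=6, L[6]='b', prepend. Next row=LF[6]=14
  step 16: row=14, L[14]='A', prepend. Next row=LF[14]=4
  step 17: row=4, L[4]='b', prepend. Next row=LF[4]=12
  step 18: row=12, L[12]='b', prepend. Next row=LF[12]=17
Reversed output: bbAbBbabAAAaabAba$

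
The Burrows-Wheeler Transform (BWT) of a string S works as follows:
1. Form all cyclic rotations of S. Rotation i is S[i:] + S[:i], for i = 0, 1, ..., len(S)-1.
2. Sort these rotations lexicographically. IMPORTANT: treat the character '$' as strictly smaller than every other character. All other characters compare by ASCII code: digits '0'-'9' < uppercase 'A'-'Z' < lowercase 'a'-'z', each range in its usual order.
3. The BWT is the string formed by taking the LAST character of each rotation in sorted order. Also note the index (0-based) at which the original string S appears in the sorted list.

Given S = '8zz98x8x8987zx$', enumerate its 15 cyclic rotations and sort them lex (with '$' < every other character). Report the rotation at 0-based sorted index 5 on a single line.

Answer: 8x8x8987zx$8zz9

Derivation:
All 15 rotations (rotation i = S[i:]+S[:i]):
  rot[0] = 8zz98x8x8987zx$
  rot[1] = zz98x8x8987zx$8
  rot[2] = z98x8x8987zx$8z
  rot[3] = 98x8x8987zx$8zz
  rot[4] = 8x8x8987zx$8zz9
  rot[5] = x8x8987zx$8zz98
  rot[6] = 8x8987zx$8zz98x
  rot[7] = x8987zx$8zz98x8
  rot[8] = 8987zx$8zz98x8x
  rot[9] = 987zx$8zz98x8x8
  rot[10] = 87zx$8zz98x8x89
  rot[11] = 7zx$8zz98x8x898
  rot[12] = zx$8zz98x8x8987
  rot[13] = x$8zz98x8x8987z
  rot[14] = $8zz98x8x8987zx
Sorted (with $ < everything):
  sorted[0] = $8zz98x8x8987zx
  sorted[1] = 7zx$8zz98x8x898
  sorted[2] = 87zx$8zz98x8x89
  sorted[3] = 8987zx$8zz98x8x
  sorted[4] = 8x8987zx$8zz98x
  sorted[5] = 8x8x8987zx$8zz9
  sorted[6] = 8zz98x8x8987zx$
  sorted[7] = 987zx$8zz98x8x8
  sorted[8] = 98x8x8987zx$8zz
  sorted[9] = x$8zz98x8x8987z
  sorted[10] = x8987zx$8zz98x8
  sorted[11] = x8x8987zx$8zz98
  sorted[12] = z98x8x8987zx$8z
  sorted[13] = zx$8zz98x8x8987
  sorted[14] = zz98x8x8987zx$8
sorted[5] = 8x8x8987zx$8zz9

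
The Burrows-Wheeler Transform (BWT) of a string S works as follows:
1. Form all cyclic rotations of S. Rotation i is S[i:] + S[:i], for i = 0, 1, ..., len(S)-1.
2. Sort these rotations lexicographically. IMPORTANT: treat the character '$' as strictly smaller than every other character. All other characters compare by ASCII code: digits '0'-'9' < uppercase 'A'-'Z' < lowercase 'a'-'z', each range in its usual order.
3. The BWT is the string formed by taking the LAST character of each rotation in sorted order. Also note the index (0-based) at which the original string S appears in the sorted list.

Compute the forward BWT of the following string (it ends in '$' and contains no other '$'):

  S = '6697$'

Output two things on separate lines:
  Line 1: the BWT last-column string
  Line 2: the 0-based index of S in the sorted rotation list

Answer: 7$696
1

Derivation:
All 5 rotations (rotation i = S[i:]+S[:i]):
  rot[0] = 6697$
  rot[1] = 697$6
  rot[2] = 97$66
  rot[3] = 7$669
  rot[4] = $6697
Sorted (with $ < everything):
  sorted[0] = $6697  (last char: '7')
  sorted[1] = 6697$  (last char: '$')
  sorted[2] = 697$6  (last char: '6')
  sorted[3] = 7$669  (last char: '9')
  sorted[4] = 97$66  (last char: '6')
Last column: 7$696
Original string S is at sorted index 1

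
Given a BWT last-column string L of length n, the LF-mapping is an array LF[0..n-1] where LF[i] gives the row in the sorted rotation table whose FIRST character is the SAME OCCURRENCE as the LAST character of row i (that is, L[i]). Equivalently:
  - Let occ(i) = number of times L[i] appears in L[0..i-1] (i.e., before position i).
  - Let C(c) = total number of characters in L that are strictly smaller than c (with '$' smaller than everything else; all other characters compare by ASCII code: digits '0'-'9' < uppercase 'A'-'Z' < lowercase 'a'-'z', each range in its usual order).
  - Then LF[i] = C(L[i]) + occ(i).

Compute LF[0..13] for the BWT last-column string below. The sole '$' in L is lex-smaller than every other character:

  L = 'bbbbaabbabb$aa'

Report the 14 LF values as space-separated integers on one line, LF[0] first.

Answer: 6 7 8 9 1 2 10 11 3 12 13 0 4 5

Derivation:
Char counts: '$':1, 'a':5, 'b':8
C (first-col start): C('$')=0, C('a')=1, C('b')=6
L[0]='b': occ=0, LF[0]=C('b')+0=6+0=6
L[1]='b': occ=1, LF[1]=C('b')+1=6+1=7
L[2]='b': occ=2, LF[2]=C('b')+2=6+2=8
L[3]='b': occ=3, LF[3]=C('b')+3=6+3=9
L[4]='a': occ=0, LF[4]=C('a')+0=1+0=1
L[5]='a': occ=1, LF[5]=C('a')+1=1+1=2
L[6]='b': occ=4, LF[6]=C('b')+4=6+4=10
L[7]='b': occ=5, LF[7]=C('b')+5=6+5=11
L[8]='a': occ=2, LF[8]=C('a')+2=1+2=3
L[9]='b': occ=6, LF[9]=C('b')+6=6+6=12
L[10]='b': occ=7, LF[10]=C('b')+7=6+7=13
L[11]='$': occ=0, LF[11]=C('$')+0=0+0=0
L[12]='a': occ=3, LF[12]=C('a')+3=1+3=4
L[13]='a': occ=4, LF[13]=C('a')+4=1+4=5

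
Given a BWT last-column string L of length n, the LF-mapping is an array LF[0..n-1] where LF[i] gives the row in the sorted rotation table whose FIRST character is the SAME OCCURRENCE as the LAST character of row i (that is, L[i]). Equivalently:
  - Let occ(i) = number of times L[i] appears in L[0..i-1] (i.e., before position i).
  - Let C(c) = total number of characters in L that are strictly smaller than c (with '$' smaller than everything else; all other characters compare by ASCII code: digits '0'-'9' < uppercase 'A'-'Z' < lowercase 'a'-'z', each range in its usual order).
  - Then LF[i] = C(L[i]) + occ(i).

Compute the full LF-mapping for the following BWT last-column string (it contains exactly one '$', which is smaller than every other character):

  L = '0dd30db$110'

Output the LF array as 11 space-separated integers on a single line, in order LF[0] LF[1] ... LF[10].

Char counts: '$':1, '0':3, '1':2, '3':1, 'b':1, 'd':3
C (first-col start): C('$')=0, C('0')=1, C('1')=4, C('3')=6, C('b')=7, C('d')=8
L[0]='0': occ=0, LF[0]=C('0')+0=1+0=1
L[1]='d': occ=0, LF[1]=C('d')+0=8+0=8
L[2]='d': occ=1, LF[2]=C('d')+1=8+1=9
L[3]='3': occ=0, LF[3]=C('3')+0=6+0=6
L[4]='0': occ=1, LF[4]=C('0')+1=1+1=2
L[5]='d': occ=2, LF[5]=C('d')+2=8+2=10
L[6]='b': occ=0, LF[6]=C('b')+0=7+0=7
L[7]='$': occ=0, LF[7]=C('$')+0=0+0=0
L[8]='1': occ=0, LF[8]=C('1')+0=4+0=4
L[9]='1': occ=1, LF[9]=C('1')+1=4+1=5
L[10]='0': occ=2, LF[10]=C('0')+2=1+2=3

Answer: 1 8 9 6 2 10 7 0 4 5 3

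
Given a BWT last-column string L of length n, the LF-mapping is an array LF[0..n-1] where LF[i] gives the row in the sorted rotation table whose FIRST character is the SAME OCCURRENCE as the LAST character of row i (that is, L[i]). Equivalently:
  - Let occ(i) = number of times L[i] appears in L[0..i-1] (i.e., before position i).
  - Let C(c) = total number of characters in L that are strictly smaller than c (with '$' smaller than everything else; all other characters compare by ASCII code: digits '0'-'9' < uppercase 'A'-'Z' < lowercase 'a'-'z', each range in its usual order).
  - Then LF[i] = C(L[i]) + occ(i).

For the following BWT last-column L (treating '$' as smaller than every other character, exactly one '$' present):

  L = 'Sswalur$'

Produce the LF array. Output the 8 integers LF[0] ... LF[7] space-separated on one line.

Char counts: '$':1, 'S':1, 'a':1, 'l':1, 'r':1, 's':1, 'u':1, 'w':1
C (first-col start): C('$')=0, C('S')=1, C('a')=2, C('l')=3, C('r')=4, C('s')=5, C('u')=6, C('w')=7
L[0]='S': occ=0, LF[0]=C('S')+0=1+0=1
L[1]='s': occ=0, LF[1]=C('s')+0=5+0=5
L[2]='w': occ=0, LF[2]=C('w')+0=7+0=7
L[3]='a': occ=0, LF[3]=C('a')+0=2+0=2
L[4]='l': occ=0, LF[4]=C('l')+0=3+0=3
L[5]='u': occ=0, LF[5]=C('u')+0=6+0=6
L[6]='r': occ=0, LF[6]=C('r')+0=4+0=4
L[7]='$': occ=0, LF[7]=C('$')+0=0+0=0

Answer: 1 5 7 2 3 6 4 0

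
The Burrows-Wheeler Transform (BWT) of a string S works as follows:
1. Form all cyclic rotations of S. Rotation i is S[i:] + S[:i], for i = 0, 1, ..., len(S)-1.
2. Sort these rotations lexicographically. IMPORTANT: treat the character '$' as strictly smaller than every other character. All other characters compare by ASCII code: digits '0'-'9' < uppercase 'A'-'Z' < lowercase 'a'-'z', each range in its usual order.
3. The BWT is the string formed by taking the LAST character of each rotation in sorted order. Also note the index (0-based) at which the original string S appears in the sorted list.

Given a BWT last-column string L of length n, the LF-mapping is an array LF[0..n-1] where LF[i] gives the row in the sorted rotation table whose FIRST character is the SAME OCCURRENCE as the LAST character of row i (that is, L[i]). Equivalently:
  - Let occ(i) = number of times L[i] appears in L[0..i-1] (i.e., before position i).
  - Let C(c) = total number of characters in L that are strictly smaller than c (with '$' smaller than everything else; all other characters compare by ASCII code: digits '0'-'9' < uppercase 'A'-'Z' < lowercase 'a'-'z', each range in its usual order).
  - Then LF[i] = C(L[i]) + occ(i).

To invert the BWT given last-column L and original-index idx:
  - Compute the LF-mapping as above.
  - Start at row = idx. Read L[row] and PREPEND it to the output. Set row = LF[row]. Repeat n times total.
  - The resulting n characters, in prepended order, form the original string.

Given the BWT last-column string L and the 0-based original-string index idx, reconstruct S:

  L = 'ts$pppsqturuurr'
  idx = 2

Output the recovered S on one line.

Answer: pqruusrutspprt$

Derivation:
LF mapping: 10 8 0 1 2 3 9 4 11 12 5 13 14 6 7
Walk LF starting at row 2, prepending L[row]:
  step 1: row=2, L[2]='$', prepend. Next row=LF[2]=0
  step 2: row=0, L[0]='t', prepend. Next row=LF[0]=10
  step 3: row=10, L[10]='r', prepend. Next row=LF[10]=5
  step 4: row=5, L[5]='p', prepend. Next row=LF[5]=3
  step 5: row=3, L[3]='p', prepend. Next row=LF[3]=1
  step 6: row=1, L[1]='s', prepend. Next row=LF[1]=8
  step 7: row=8, L[8]='t', prepend. Next row=LF[8]=11
  step 8: row=11, L[11]='u', prepend. Next row=LF[11]=13
  step 9: row=13, L[13]='r', prepend. Next row=LF[13]=6
  step 10: row=6, L[6]='s', prepend. Next row=LF[6]=9
  step 11: row=9, L[9]='u', prepend. Next row=LF[9]=12
  step 12: row=12, L[12]='u', prepend. Next row=LF[12]=14
  step 13: row=14, L[14]='r', prepend. Next row=LF[14]=7
  step 14: row=7, L[7]='q', prepend. Next row=LF[7]=4
  step 15: row=4, L[4]='p', prepend. Next row=LF[4]=2
Reversed output: pqruusrutspprt$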